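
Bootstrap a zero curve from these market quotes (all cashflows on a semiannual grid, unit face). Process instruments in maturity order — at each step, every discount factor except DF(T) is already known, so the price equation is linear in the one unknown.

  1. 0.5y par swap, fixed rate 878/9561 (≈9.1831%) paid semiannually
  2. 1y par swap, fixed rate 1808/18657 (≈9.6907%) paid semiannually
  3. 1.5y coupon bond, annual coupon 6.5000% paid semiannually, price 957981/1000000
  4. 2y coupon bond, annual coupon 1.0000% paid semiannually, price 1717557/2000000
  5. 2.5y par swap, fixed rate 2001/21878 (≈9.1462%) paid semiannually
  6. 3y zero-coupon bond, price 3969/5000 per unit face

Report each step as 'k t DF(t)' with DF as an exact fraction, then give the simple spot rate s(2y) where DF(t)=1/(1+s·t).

step 1 [0.5y] swap r/2=439/9561: DF=(1 − 439/9561·(0))/(1+439/9561) = 9561/10000 ≈ 0.956100
step 2 [1y] swap r/2=904/18657: DF=(1 − 904/18657·(0.956100))/(1+904/18657) = 1137/1250 ≈ 0.909600
step 3 [1.5y] bond c/2=13/400: DF=(957981/1000000 − 13/400·(0.956100+0.909600))/(1+13/400) = 8691/10000 ≈ 0.869100
step 4 [2y] bond c/2=1/200: DF=(1717557/2000000 − 1/200·(0.956100+0.909600+0.869100))/(1+1/200) = 8409/10000 ≈ 0.840900
step 5 [2.5y] swap r/2=2001/43756: DF=(1 − 2001/43756·(0.956100+0.909600+0.869100+0.840900))/(1+2001/43756) = 7999/10000 ≈ 0.799900
step 6 [3y] zero: DF = P = 3969/5000 ≈ 0.793800

1 1/2 9561/10000
2 1 1137/1250
3 3/2 8691/10000
4 2 8409/10000
5 5/2 7999/10000
6 3 3969/5000
s(2y) = (1/(8409/10000) − 1)/(2) = 1591/16818 ≈ 9.4601%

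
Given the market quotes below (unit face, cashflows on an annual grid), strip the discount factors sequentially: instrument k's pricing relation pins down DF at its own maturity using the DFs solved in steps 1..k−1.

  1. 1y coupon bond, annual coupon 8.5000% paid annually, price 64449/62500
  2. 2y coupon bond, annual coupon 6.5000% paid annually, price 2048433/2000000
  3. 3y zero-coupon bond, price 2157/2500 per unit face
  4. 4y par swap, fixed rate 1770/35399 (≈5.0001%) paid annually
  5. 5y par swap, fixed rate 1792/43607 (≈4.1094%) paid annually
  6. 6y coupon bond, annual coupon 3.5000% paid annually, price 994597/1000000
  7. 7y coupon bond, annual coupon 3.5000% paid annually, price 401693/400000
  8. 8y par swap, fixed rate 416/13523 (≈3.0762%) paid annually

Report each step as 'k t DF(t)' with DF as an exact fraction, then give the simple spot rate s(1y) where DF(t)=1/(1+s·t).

1 1 594/625
2 2 9037/10000
3 3 2157/2500
4 4 823/1000
5 5 513/625
6 6 1627/2000
7 7 7953/10000
8 8 99/125
s(1y) = (1/(594/625) − 1)/(1) = 31/594 ≈ 5.2189%

step 1 [1y] bond c/1=17/200: DF=(64449/62500 − 17/200·(0))/(1+17/200) = 594/625 ≈ 0.950400
step 2 [2y] bond c/1=13/200: DF=(2048433/2000000 − 13/200·(0.950400))/(1+13/200) = 9037/10000 ≈ 0.903700
step 3 [3y] zero: DF = P = 2157/2500 ≈ 0.862800
step 4 [4y] swap r/1=1770/35399: DF=(1 − 1770/35399·(0.950400+0.903700+0.862800))/(1+1770/35399) = 823/1000 ≈ 0.823000
step 5 [5y] swap r/1=1792/43607: DF=(1 − 1792/43607·(0.950400+0.903700+0.862800+0.823000))/(1+1792/43607) = 513/625 ≈ 0.820800
step 6 [6y] bond c/1=7/200: DF=(994597/1000000 − 7/200·(0.950400+0.903700+0.862800+0.823000+0.820800))/(1+7/200) = 1627/2000 ≈ 0.813500
step 7 [7y] bond c/1=7/200: DF=(401693/400000 − 7/200·(0.950400+0.903700+0.862800+0.823000+0.820800+0.813500))/(1+7/200) = 7953/10000 ≈ 0.795300
step 8 [8y] swap r/1=416/13523: DF=(1 − 416/13523·(0.950400+0.903700+0.862800+0.823000+0.820800+0.813500+0.795300))/(1+416/13523) = 99/125 ≈ 0.792000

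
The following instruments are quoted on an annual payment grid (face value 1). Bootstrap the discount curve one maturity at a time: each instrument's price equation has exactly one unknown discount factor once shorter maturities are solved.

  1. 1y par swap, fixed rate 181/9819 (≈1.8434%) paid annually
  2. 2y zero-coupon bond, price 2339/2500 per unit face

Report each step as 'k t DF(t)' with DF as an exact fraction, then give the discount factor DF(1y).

1 1 9819/10000
2 2 2339/2500
DF(1y) = 9819/10000 ≈ 0.981900

step 1 [1y] swap r/1=181/9819: DF=(1 − 181/9819·(0))/(1+181/9819) = 9819/10000 ≈ 0.981900
step 2 [2y] zero: DF = P = 2339/2500 ≈ 0.935600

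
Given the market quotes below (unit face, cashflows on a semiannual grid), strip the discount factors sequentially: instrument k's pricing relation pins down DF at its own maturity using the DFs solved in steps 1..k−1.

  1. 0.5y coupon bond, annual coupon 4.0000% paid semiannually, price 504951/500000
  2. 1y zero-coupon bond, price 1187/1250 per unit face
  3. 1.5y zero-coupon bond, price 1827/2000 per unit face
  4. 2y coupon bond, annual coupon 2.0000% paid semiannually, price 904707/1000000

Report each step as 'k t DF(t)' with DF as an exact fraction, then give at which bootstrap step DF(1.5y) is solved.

1 1/2 9901/10000
2 1 1187/1250
3 3/2 1827/2000
4 2 347/400
DF(1.5y) is solved at step 3

step 1 [0.5y] bond c/2=1/50: DF=(504951/500000 − 1/50·(0))/(1+1/50) = 9901/10000 ≈ 0.990100
step 2 [1y] zero: DF = P = 1187/1250 ≈ 0.949600
step 3 [1.5y] zero: DF = P = 1827/2000 ≈ 0.913500
step 4 [2y] bond c/2=1/100: DF=(904707/1000000 − 1/100·(0.990100+0.949600+0.913500))/(1+1/100) = 347/400 ≈ 0.867500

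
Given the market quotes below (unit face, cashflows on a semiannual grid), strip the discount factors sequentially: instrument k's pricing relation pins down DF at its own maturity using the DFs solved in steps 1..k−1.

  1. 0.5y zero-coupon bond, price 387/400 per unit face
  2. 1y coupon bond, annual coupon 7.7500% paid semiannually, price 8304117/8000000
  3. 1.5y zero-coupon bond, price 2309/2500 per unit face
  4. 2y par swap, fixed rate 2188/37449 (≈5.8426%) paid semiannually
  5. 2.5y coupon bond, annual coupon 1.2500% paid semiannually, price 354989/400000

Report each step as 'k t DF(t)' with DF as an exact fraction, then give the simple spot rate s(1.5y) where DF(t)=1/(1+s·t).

step 1 [0.5y] zero: DF = P = 387/400 ≈ 0.967500
step 2 [1y] bond c/2=31/800: DF=(8304117/8000000 − 31/800·(0.967500))/(1+31/800) = 602/625 ≈ 0.963200
step 3 [1.5y] zero: DF = P = 2309/2500 ≈ 0.923600
step 4 [2y] swap r/2=1094/37449: DF=(1 − 1094/37449·(0.967500+0.963200+0.923600))/(1+1094/37449) = 4453/5000 ≈ 0.890600
step 5 [2.5y] bond c/2=1/160: DF=(354989/400000 − 1/160·(0.967500+0.963200+0.923600+0.890600))/(1+1/160) = 8587/10000 ≈ 0.858700

1 1/2 387/400
2 1 602/625
3 3/2 2309/2500
4 2 4453/5000
5 5/2 8587/10000
s(1.5y) = (1/(2309/2500) − 1)/(3/2) = 382/6927 ≈ 5.5147%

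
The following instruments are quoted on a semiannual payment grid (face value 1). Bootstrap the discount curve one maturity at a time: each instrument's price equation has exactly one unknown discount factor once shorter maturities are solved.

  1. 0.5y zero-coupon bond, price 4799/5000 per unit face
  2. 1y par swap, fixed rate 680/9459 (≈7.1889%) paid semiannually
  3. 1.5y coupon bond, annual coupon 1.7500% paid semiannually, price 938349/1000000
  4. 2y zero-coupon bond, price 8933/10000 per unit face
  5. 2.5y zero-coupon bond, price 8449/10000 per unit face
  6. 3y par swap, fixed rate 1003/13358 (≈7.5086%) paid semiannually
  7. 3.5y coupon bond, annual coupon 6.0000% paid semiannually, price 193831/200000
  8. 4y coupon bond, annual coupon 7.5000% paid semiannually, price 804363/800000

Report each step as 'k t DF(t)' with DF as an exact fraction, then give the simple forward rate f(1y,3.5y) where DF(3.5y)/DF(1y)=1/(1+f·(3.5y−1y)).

step 1 [0.5y] zero: DF = P = 4799/5000 ≈ 0.959800
step 2 [1y] swap r/2=340/9459: DF=(1 − 340/9459·(0.959800))/(1+340/9459) = 233/250 ≈ 0.932000
step 3 [1.5y] bond c/2=7/800: DF=(938349/1000000 − 7/800·(0.959800+0.932000))/(1+7/800) = 4569/5000 ≈ 0.913800
step 4 [2y] zero: DF = P = 8933/10000 ≈ 0.893300
step 5 [2.5y] zero: DF = P = 8449/10000 ≈ 0.844900
step 6 [3y] swap r/2=1003/26716: DF=(1 − 1003/26716·(0.959800+0.932000+0.913800+0.893300+0.844900))/(1+1003/26716) = 3997/5000 ≈ 0.799400
step 7 [3.5y] bond c/2=3/100: DF=(193831/200000 − 3/100·(0.959800+0.932000+0.913800+0.893300+0.844900+0.799400))/(1+3/100) = 7853/10000 ≈ 0.785300
step 8 [4y] bond c/2=3/80: DF=(804363/800000 − 3/80·(0.959800+0.932000+0.913800+0.893300+0.844900+0.799400+0.785300))/(1+3/80) = 1869/2500 ≈ 0.747600

1 1/2 4799/5000
2 1 233/250
3 3/2 4569/5000
4 2 8933/10000
5 5/2 8449/10000
6 3 3997/5000
7 7/2 7853/10000
8 4 1869/2500
f(1y,3.5y) = ((233/250)/(7853/10000) − 1)/(5/2) = 2934/39265 ≈ 7.4723%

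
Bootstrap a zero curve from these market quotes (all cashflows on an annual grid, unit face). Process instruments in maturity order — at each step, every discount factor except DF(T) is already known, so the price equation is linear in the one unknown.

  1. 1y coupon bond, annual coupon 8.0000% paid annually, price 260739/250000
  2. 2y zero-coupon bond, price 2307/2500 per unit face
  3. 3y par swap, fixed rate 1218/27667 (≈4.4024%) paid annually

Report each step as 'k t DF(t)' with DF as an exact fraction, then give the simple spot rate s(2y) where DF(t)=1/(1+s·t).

step 1 [1y] bond c/1=2/25: DF=(260739/250000 − 2/25·(0))/(1+2/25) = 9657/10000 ≈ 0.965700
step 2 [2y] zero: DF = P = 2307/2500 ≈ 0.922800
step 3 [3y] swap r/1=1218/27667: DF=(1 − 1218/27667·(0.965700+0.922800))/(1+1218/27667) = 4391/5000 ≈ 0.878200

1 1 9657/10000
2 2 2307/2500
3 3 4391/5000
s(2y) = (1/(2307/2500) − 1)/(2) = 193/4614 ≈ 4.1829%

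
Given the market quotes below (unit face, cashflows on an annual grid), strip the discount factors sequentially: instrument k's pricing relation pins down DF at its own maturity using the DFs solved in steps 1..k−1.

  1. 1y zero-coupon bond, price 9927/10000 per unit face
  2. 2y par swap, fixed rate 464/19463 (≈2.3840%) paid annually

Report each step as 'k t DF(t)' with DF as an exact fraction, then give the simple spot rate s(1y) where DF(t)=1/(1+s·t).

step 1 [1y] zero: DF = P = 9927/10000 ≈ 0.992700
step 2 [2y] swap r/1=464/19463: DF=(1 − 464/19463·(0.992700))/(1+464/19463) = 596/625 ≈ 0.953600

1 1 9927/10000
2 2 596/625
s(1y) = (1/(9927/10000) − 1)/(1) = 73/9927 ≈ 0.7354%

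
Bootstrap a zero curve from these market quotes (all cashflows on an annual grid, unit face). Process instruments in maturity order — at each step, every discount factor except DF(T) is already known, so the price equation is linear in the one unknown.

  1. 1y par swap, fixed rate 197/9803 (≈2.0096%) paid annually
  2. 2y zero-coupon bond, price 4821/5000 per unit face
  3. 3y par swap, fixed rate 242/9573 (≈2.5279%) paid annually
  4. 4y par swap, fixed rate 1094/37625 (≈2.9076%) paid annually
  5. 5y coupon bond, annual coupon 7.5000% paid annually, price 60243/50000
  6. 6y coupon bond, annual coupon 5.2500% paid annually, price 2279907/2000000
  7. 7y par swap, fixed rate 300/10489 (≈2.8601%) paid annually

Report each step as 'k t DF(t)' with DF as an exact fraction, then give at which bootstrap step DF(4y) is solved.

step 1 [1y] swap r/1=197/9803: DF=(1 − 197/9803·(0))/(1+197/9803) = 9803/10000 ≈ 0.980300
step 2 [2y] zero: DF = P = 4821/5000 ≈ 0.964200
step 3 [3y] swap r/1=242/9573: DF=(1 − 242/9573·(0.980300+0.964200))/(1+242/9573) = 4637/5000 ≈ 0.927400
step 4 [4y] swap r/1=1094/37625: DF=(1 − 1094/37625·(0.980300+0.964200+0.927400))/(1+1094/37625) = 4453/5000 ≈ 0.890600
step 5 [5y] bond c/1=3/40: DF=(60243/50000 − 3/40·(0.980300+0.964200+0.927400+0.890600))/(1+3/40) = 8583/10000 ≈ 0.858300
step 6 [6y] bond c/1=21/400: DF=(2279907/2000000 − 21/400·(0.980300+0.964200+0.927400+0.890600+0.858300))/(1+21/400) = 4263/5000 ≈ 0.852600
step 7 [7y] swap r/1=300/10489: DF=(1 − 300/10489·(0.980300+0.964200+0.927400+0.890600+0.858300+0.852600))/(1+300/10489) = 41/50 ≈ 0.820000

1 1 9803/10000
2 2 4821/5000
3 3 4637/5000
4 4 4453/5000
5 5 8583/10000
6 6 4263/5000
7 7 41/50
DF(4y) is solved at step 4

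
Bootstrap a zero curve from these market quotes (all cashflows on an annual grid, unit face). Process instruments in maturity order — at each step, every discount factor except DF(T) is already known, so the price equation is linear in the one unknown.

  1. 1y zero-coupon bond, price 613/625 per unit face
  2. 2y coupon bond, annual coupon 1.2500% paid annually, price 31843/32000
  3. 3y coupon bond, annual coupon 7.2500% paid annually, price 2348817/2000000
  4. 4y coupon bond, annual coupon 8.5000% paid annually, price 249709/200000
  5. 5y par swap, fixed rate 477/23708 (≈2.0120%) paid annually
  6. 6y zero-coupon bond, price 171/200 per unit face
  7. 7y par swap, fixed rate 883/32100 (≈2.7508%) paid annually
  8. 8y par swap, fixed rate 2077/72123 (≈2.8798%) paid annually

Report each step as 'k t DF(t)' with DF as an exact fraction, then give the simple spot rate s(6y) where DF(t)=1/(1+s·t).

step 1 [1y] zero: DF = P = 613/625 ≈ 0.980800
step 2 [2y] bond c/1=1/80: DF=(31843/32000 − 1/80·(0.980800))/(1+1/80) = 9707/10000 ≈ 0.970700
step 3 [3y] bond c/1=29/400: DF=(2348817/2000000 − 29/400·(0.980800+0.970700))/(1+29/400) = 9631/10000 ≈ 0.963100
step 4 [4y] bond c/1=17/200: DF=(249709/200000 − 17/200·(0.980800+0.970700+0.963100))/(1+17/200) = 1153/1250 ≈ 0.922400
step 5 [5y] swap r/1=477/23708: DF=(1 − 477/23708·(0.980800+0.970700+0.963100+0.922400))/(1+477/23708) = 4523/5000 ≈ 0.904600
step 6 [6y] zero: DF = P = 171/200 ≈ 0.855000
step 7 [7y] swap r/1=883/32100: DF=(1 − 883/32100·(0.980800+0.970700+0.963100+0.922400+0.904600+0.855000))/(1+883/32100) = 4117/5000 ≈ 0.823400
step 8 [8y] swap r/1=2077/72123: DF=(1 − 2077/72123·(0.980800+0.970700+0.963100+0.922400+0.904600+0.855000+0.823400))/(1+2077/72123) = 7923/10000 ≈ 0.792300

1 1 613/625
2 2 9707/10000
3 3 9631/10000
4 4 1153/1250
5 5 4523/5000
6 6 171/200
7 7 4117/5000
8 8 7923/10000
s(6y) = (1/(171/200) − 1)/(6) = 29/1026 ≈ 2.8265%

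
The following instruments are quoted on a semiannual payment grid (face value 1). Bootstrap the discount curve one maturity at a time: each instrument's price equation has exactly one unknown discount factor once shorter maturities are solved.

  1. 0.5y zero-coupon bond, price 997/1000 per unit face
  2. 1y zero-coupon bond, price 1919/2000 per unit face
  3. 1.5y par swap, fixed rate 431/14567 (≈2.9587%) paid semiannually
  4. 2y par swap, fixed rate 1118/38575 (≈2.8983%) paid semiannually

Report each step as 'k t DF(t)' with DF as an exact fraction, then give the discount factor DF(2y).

1 1/2 997/1000
2 1 1919/2000
3 3/2 9569/10000
4 2 9441/10000
DF(2y) = 9441/10000 ≈ 0.944100

step 1 [0.5y] zero: DF = P = 997/1000 ≈ 0.997000
step 2 [1y] zero: DF = P = 1919/2000 ≈ 0.959500
step 3 [1.5y] swap r/2=431/29134: DF=(1 − 431/29134·(0.997000+0.959500))/(1+431/29134) = 9569/10000 ≈ 0.956900
step 4 [2y] swap r/2=559/38575: DF=(1 − 559/38575·(0.997000+0.959500+0.956900))/(1+559/38575) = 9441/10000 ≈ 0.944100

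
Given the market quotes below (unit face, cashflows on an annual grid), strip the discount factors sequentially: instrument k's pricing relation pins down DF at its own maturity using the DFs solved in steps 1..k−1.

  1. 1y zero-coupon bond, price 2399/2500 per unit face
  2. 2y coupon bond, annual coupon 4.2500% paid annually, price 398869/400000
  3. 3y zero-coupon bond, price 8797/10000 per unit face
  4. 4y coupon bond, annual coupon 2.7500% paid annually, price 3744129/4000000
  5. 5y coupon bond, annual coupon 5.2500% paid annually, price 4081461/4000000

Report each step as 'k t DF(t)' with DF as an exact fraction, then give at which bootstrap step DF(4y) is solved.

step 1 [1y] zero: DF = P = 2399/2500 ≈ 0.959600
step 2 [2y] bond c/1=17/400: DF=(398869/400000 − 17/400·(0.959600))/(1+17/400) = 4587/5000 ≈ 0.917400
step 3 [3y] zero: DF = P = 8797/10000 ≈ 0.879700
step 4 [4y] bond c/1=11/400: DF=(3744129/4000000 − 11/400·(0.959600+0.917400+0.879700))/(1+11/400) = 2093/2500 ≈ 0.837200
step 5 [5y] bond c/1=21/400: DF=(4081461/4000000 − 21/400·(0.959600+0.917400+0.879700+0.837200))/(1+21/400) = 3951/5000 ≈ 0.790200

1 1 2399/2500
2 2 4587/5000
3 3 8797/10000
4 4 2093/2500
5 5 3951/5000
DF(4y) is solved at step 4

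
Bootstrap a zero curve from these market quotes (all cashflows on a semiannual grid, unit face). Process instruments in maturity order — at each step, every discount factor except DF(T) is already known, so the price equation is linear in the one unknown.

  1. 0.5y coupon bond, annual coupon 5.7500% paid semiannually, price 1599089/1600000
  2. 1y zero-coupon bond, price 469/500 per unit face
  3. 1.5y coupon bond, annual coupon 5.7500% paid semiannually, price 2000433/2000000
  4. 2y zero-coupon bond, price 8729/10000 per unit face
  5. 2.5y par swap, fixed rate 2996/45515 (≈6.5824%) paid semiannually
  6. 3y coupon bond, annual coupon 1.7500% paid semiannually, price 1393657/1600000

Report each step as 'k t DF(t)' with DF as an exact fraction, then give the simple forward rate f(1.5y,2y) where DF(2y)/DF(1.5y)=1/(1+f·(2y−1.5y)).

1 1/2 1943/2000
2 1 469/500
3 3/2 9189/10000
4 2 8729/10000
5 5/2 4251/5000
6 3 103/125
f(1.5y,2y) = ((9189/10000)/(8729/10000) − 1)/(1/2) = 920/8729 ≈ 10.5396%

step 1 [0.5y] bond c/2=23/800: DF=(1599089/1600000 − 23/800·(0))/(1+23/800) = 1943/2000 ≈ 0.971500
step 2 [1y] zero: DF = P = 469/500 ≈ 0.938000
step 3 [1.5y] bond c/2=23/800: DF=(2000433/2000000 − 23/800·(0.971500+0.938000))/(1+23/800) = 9189/10000 ≈ 0.918900
step 4 [2y] zero: DF = P = 8729/10000 ≈ 0.872900
step 5 [2.5y] swap r/2=1498/45515: DF=(1 − 1498/45515·(0.971500+0.938000+0.918900+0.872900))/(1+1498/45515) = 4251/5000 ≈ 0.850200
step 6 [3y] bond c/2=7/800: DF=(1393657/1600000 − 7/800·(0.971500+0.938000+0.918900+0.872900+0.850200))/(1+7/800) = 103/125 ≈ 0.824000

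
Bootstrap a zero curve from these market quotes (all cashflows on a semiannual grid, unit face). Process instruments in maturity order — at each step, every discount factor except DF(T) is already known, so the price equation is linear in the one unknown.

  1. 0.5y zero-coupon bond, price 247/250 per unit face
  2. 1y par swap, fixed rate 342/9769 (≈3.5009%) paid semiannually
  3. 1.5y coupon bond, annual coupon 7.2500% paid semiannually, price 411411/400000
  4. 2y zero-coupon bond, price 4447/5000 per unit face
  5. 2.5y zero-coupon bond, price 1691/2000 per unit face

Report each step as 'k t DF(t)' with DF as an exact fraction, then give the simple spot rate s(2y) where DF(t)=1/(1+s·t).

step 1 [0.5y] zero: DF = P = 247/250 ≈ 0.988000
step 2 [1y] swap r/2=171/9769: DF=(1 − 171/9769·(0.988000))/(1+171/9769) = 4829/5000 ≈ 0.965800
step 3 [1.5y] bond c/2=29/800: DF=(411411/400000 − 29/800·(0.988000+0.965800))/(1+29/800) = 4621/5000 ≈ 0.924200
step 4 [2y] zero: DF = P = 4447/5000 ≈ 0.889400
step 5 [2.5y] zero: DF = P = 1691/2000 ≈ 0.845500

1 1/2 247/250
2 1 4829/5000
3 3/2 4621/5000
4 2 4447/5000
5 5/2 1691/2000
s(2y) = (1/(4447/5000) − 1)/(2) = 553/8894 ≈ 6.2177%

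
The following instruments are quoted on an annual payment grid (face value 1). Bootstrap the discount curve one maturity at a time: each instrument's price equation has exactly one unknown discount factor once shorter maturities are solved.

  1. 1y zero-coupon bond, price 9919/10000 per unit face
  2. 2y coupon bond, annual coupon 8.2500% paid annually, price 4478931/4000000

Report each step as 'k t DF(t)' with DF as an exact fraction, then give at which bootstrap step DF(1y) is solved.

1 1 9919/10000
2 2 2397/2500
DF(1y) is solved at step 1

step 1 [1y] zero: DF = P = 9919/10000 ≈ 0.991900
step 2 [2y] bond c/1=33/400: DF=(4478931/4000000 − 33/400·(0.991900))/(1+33/400) = 2397/2500 ≈ 0.958800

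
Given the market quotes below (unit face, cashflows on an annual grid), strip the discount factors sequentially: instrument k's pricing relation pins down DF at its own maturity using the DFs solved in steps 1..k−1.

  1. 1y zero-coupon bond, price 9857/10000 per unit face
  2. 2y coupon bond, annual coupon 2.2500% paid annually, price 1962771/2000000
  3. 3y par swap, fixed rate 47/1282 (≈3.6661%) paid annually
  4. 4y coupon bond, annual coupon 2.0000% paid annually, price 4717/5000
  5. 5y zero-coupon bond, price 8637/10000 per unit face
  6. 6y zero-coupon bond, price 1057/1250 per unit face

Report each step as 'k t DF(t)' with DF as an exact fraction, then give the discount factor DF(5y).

1 1 9857/10000
2 2 9381/10000
3 3 4483/5000
4 4 1087/1250
5 5 8637/10000
6 6 1057/1250
DF(5y) = 8637/10000 ≈ 0.863700

step 1 [1y] zero: DF = P = 9857/10000 ≈ 0.985700
step 2 [2y] bond c/1=9/400: DF=(1962771/2000000 − 9/400·(0.985700))/(1+9/400) = 9381/10000 ≈ 0.938100
step 3 [3y] swap r/1=47/1282: DF=(1 − 47/1282·(0.985700+0.938100))/(1+47/1282) = 4483/5000 ≈ 0.896600
step 4 [4y] bond c/1=1/50: DF=(4717/5000 − 1/50·(0.985700+0.938100+0.896600))/(1+1/50) = 1087/1250 ≈ 0.869600
step 5 [5y] zero: DF = P = 8637/10000 ≈ 0.863700
step 6 [6y] zero: DF = P = 1057/1250 ≈ 0.845600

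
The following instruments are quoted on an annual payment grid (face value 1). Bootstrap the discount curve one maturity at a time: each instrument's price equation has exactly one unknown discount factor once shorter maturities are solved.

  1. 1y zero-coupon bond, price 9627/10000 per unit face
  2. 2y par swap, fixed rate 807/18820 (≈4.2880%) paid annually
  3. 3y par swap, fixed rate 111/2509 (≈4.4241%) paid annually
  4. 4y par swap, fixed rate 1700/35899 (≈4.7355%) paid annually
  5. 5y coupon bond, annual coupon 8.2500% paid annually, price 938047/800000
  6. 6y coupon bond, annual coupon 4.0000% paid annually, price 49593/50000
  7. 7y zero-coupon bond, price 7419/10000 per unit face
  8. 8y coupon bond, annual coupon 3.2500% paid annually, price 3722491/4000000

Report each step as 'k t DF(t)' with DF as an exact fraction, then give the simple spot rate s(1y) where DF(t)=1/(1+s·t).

1 1 9627/10000
2 2 9193/10000
3 3 8779/10000
4 4 83/100
5 5 506/625
6 6 1569/2000
7 7 7419/10000
8 8 1787/2500
s(1y) = (1/(9627/10000) − 1)/(1) = 373/9627 ≈ 3.8745%

step 1 [1y] zero: DF = P = 9627/10000 ≈ 0.962700
step 2 [2y] swap r/1=807/18820: DF=(1 − 807/18820·(0.962700))/(1+807/18820) = 9193/10000 ≈ 0.919300
step 3 [3y] swap r/1=111/2509: DF=(1 − 111/2509·(0.962700+0.919300))/(1+111/2509) = 8779/10000 ≈ 0.877900
step 4 [4y] swap r/1=1700/35899: DF=(1 − 1700/35899·(0.962700+0.919300+0.877900))/(1+1700/35899) = 83/100 ≈ 0.830000
step 5 [5y] bond c/1=33/400: DF=(938047/800000 − 33/400·(0.962700+0.919300+0.877900+0.830000))/(1+33/400) = 506/625 ≈ 0.809600
step 6 [6y] bond c/1=1/25: DF=(49593/50000 − 1/25·(0.962700+0.919300+0.877900+0.830000+0.809600))/(1+1/25) = 1569/2000 ≈ 0.784500
step 7 [7y] zero: DF = P = 7419/10000 ≈ 0.741900
step 8 [8y] bond c/1=13/400: DF=(3722491/4000000 − 13/400·(0.962700+0.919300+0.877900+0.830000+0.809600+0.784500+0.741900))/(1+13/400) = 1787/2500 ≈ 0.714800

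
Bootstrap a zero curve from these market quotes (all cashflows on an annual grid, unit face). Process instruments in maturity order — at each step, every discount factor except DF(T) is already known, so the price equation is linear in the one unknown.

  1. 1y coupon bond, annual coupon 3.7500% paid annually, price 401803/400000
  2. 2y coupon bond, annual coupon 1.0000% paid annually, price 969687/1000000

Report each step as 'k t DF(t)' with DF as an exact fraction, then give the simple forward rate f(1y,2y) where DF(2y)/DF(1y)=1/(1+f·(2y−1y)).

1 1 4841/5000
2 2 1901/2000
f(1y,2y) = ((4841/5000)/(1901/2000) − 1)/(1) = 177/9505 ≈ 1.8622%

step 1 [1y] bond c/1=3/80: DF=(401803/400000 − 3/80·(0))/(1+3/80) = 4841/5000 ≈ 0.968200
step 2 [2y] bond c/1=1/100: DF=(969687/1000000 − 1/100·(0.968200))/(1+1/100) = 1901/2000 ≈ 0.950500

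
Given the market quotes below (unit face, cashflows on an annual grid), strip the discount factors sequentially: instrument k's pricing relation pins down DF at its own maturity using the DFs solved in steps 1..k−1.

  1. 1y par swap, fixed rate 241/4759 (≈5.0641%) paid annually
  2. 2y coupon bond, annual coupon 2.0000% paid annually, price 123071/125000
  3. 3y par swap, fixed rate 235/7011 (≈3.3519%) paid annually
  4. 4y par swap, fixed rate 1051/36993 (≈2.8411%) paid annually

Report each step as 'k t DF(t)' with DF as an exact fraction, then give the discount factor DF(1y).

step 1 [1y] swap r/1=241/4759: DF=(1 − 241/4759·(0))/(1+241/4759) = 4759/5000 ≈ 0.951800
step 2 [2y] bond c/1=1/50: DF=(123071/125000 − 1/50·(0.951800))/(1+1/50) = 4733/5000 ≈ 0.946600
step 3 [3y] swap r/1=235/7011: DF=(1 − 235/7011·(0.951800+0.946600))/(1+235/7011) = 453/500 ≈ 0.906000
step 4 [4y] swap r/1=1051/36993: DF=(1 − 1051/36993·(0.951800+0.946600+0.906000))/(1+1051/36993) = 8949/10000 ≈ 0.894900

1 1 4759/5000
2 2 4733/5000
3 3 453/500
4 4 8949/10000
DF(1y) = 4759/5000 ≈ 0.951800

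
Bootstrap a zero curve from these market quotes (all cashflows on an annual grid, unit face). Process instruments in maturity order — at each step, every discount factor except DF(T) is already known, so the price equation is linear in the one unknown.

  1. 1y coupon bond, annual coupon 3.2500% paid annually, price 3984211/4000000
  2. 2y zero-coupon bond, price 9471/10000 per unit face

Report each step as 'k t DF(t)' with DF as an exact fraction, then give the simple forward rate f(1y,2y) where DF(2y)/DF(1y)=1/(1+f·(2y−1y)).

step 1 [1y] bond c/1=13/400: DF=(3984211/4000000 − 13/400·(0))/(1+13/400) = 9647/10000 ≈ 0.964700
step 2 [2y] zero: DF = P = 9471/10000 ≈ 0.947100

1 1 9647/10000
2 2 9471/10000
f(1y,2y) = ((9647/10000)/(9471/10000) − 1)/(1) = 16/861 ≈ 1.8583%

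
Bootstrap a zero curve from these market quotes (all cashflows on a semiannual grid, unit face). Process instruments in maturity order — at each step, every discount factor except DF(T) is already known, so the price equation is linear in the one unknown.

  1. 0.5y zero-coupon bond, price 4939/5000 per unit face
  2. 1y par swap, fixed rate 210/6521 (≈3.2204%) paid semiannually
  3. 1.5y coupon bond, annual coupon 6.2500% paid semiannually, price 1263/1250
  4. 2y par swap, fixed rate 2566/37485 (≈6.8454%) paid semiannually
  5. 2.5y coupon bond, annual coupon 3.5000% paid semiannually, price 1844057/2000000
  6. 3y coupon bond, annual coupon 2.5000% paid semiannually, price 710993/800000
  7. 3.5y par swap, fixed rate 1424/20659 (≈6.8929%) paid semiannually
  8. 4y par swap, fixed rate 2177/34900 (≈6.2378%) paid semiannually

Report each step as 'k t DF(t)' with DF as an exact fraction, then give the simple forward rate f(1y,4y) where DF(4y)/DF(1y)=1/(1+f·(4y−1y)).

step 1 [0.5y] zero: DF = P = 4939/5000 ≈ 0.987800
step 2 [1y] swap r/2=105/6521: DF=(1 − 105/6521·(0.987800))/(1+105/6521) = 1937/2000 ≈ 0.968500
step 3 [1.5y] bond c/2=1/32: DF=(1263/1250 − 1/32·(0.987800+0.968500))/(1+1/32) = 1841/2000 ≈ 0.920500
step 4 [2y] swap r/2=1283/37485: DF=(1 − 1283/37485·(0.987800+0.968500+0.920500))/(1+1283/37485) = 8717/10000 ≈ 0.871700
step 5 [2.5y] bond c/2=7/400: DF=(1844057/2000000 − 7/400·(0.987800+0.968500+0.920500+0.871700))/(1+7/400) = 8417/10000 ≈ 0.841700
step 6 [3y] bond c/2=1/80: DF=(710993/800000 − 1/80·(0.987800+0.968500+0.920500+0.871700+0.841700))/(1+1/80) = 8211/10000 ≈ 0.821100
step 7 [3.5y] swap r/2=712/20659: DF=(1 − 712/20659·(0.987800+0.968500+0.920500+0.871700+0.841700+0.821100))/(1+712/20659) = 983/1250 ≈ 0.786400
step 8 [4y] swap r/2=2177/69800: DF=(1 − 2177/69800·(0.987800+0.968500+0.920500+0.871700+0.841700+0.821100+0.786400))/(1+2177/69800) = 7823/10000 ≈ 0.782300

1 1/2 4939/5000
2 1 1937/2000
3 3/2 1841/2000
4 2 8717/10000
5 5/2 8417/10000
6 3 8211/10000
7 7/2 983/1250
8 4 7823/10000
f(1y,4y) = ((1937/2000)/(7823/10000) − 1)/(3) = 1862/23469 ≈ 7.9339%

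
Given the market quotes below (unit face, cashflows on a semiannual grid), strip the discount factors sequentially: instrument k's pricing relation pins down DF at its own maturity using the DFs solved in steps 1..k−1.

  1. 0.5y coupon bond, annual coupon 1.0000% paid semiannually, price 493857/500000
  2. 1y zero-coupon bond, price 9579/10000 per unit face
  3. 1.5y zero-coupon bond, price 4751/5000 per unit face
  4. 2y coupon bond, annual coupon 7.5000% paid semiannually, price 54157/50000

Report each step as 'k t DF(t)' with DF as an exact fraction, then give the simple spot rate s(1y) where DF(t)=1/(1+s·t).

1 1/2 2457/2500
2 1 9579/10000
3 3/2 4751/5000
4 2 1879/2000
s(1y) = (1/(9579/10000) − 1)/(1) = 421/9579 ≈ 4.3950%

step 1 [0.5y] bond c/2=1/200: DF=(493857/500000 − 1/200·(0))/(1+1/200) = 2457/2500 ≈ 0.982800
step 2 [1y] zero: DF = P = 9579/10000 ≈ 0.957900
step 3 [1.5y] zero: DF = P = 4751/5000 ≈ 0.950200
step 4 [2y] bond c/2=3/80: DF=(54157/50000 − 3/80·(0.982800+0.957900+0.950200))/(1+3/80) = 1879/2000 ≈ 0.939500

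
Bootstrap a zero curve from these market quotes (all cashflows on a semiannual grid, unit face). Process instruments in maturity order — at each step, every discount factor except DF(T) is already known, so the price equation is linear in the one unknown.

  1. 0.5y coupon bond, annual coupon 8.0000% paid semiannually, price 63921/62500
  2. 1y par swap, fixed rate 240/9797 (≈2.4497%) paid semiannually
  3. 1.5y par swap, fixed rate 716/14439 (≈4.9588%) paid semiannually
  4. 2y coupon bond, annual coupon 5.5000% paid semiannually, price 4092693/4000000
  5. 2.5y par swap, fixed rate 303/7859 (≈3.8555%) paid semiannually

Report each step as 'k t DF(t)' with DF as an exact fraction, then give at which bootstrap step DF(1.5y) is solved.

1 1/2 4917/5000
2 1 122/125
3 3/2 2321/2500
4 2 1837/2000
5 5/2 9091/10000
DF(1.5y) is solved at step 3

step 1 [0.5y] bond c/2=1/25: DF=(63921/62500 − 1/25·(0))/(1+1/25) = 4917/5000 ≈ 0.983400
step 2 [1y] swap r/2=120/9797: DF=(1 − 120/9797·(0.983400))/(1+120/9797) = 122/125 ≈ 0.976000
step 3 [1.5y] swap r/2=358/14439: DF=(1 − 358/14439·(0.983400+0.976000))/(1+358/14439) = 2321/2500 ≈ 0.928400
step 4 [2y] bond c/2=11/400: DF=(4092693/4000000 − 11/400·(0.983400+0.976000+0.928400))/(1+11/400) = 1837/2000 ≈ 0.918500
step 5 [2.5y] swap r/2=303/15718: DF=(1 − 303/15718·(0.983400+0.976000+0.928400+0.918500))/(1+303/15718) = 9091/10000 ≈ 0.909100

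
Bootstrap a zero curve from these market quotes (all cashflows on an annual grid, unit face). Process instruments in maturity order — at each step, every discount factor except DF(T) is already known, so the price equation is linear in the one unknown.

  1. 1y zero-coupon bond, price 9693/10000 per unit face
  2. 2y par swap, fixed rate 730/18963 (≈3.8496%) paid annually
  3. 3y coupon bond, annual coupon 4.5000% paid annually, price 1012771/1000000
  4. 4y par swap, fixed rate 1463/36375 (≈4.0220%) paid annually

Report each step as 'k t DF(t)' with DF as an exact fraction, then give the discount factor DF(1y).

step 1 [1y] zero: DF = P = 9693/10000 ≈ 0.969300
step 2 [2y] swap r/1=730/18963: DF=(1 − 730/18963·(0.969300))/(1+730/18963) = 927/1000 ≈ 0.927000
step 3 [3y] bond c/1=9/200: DF=(1012771/1000000 − 9/200·(0.969300+0.927000))/(1+9/200) = 71/80 ≈ 0.887500
step 4 [4y] swap r/1=1463/36375: DF=(1 − 1463/36375·(0.969300+0.927000+0.887500))/(1+1463/36375) = 8537/10000 ≈ 0.853700

1 1 9693/10000
2 2 927/1000
3 3 71/80
4 4 8537/10000
DF(1y) = 9693/10000 ≈ 0.969300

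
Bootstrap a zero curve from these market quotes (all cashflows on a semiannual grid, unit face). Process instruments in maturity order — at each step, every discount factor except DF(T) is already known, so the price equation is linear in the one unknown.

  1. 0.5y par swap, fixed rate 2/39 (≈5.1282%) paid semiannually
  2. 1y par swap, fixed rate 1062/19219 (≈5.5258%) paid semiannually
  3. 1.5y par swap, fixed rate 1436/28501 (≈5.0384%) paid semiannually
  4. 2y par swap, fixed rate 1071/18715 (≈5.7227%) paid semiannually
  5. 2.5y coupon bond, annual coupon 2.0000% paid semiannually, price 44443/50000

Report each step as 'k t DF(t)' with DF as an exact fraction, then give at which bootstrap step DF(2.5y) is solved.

step 1 [0.5y] swap r/2=1/39: DF=(1 − 1/39·(0))/(1+1/39) = 39/40 ≈ 0.975000
step 2 [1y] swap r/2=531/19219: DF=(1 − 531/19219·(0.975000))/(1+531/19219) = 9469/10000 ≈ 0.946900
step 3 [1.5y] swap r/2=718/28501: DF=(1 − 718/28501·(0.975000+0.946900))/(1+718/28501) = 4641/5000 ≈ 0.928200
step 4 [2y] swap r/2=1071/37430: DF=(1 − 1071/37430·(0.975000+0.946900+0.928200))/(1+1071/37430) = 8929/10000 ≈ 0.892900
step 5 [2.5y] bond c/2=1/100: DF=(44443/50000 − 1/100·(0.975000+0.946900+0.928200+0.892900))/(1+1/100) = 843/1000 ≈ 0.843000

1 1/2 39/40
2 1 9469/10000
3 3/2 4641/5000
4 2 8929/10000
5 5/2 843/1000
DF(2.5y) is solved at step 5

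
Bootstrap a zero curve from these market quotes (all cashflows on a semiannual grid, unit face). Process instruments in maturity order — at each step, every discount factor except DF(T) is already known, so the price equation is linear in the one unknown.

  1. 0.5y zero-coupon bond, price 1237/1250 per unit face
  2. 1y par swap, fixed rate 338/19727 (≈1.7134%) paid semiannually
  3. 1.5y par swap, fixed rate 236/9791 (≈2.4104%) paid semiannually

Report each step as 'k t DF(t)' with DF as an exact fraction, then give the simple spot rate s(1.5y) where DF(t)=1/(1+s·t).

step 1 [0.5y] zero: DF = P = 1237/1250 ≈ 0.989600
step 2 [1y] swap r/2=169/19727: DF=(1 − 169/19727·(0.989600))/(1+169/19727) = 9831/10000 ≈ 0.983100
step 3 [1.5y] swap r/2=118/9791: DF=(1 − 118/9791·(0.989600+0.983100))/(1+118/9791) = 4823/5000 ≈ 0.964600

1 1/2 1237/1250
2 1 9831/10000
3 3/2 4823/5000
s(1.5y) = (1/(4823/5000) − 1)/(3/2) = 118/4823 ≈ 2.4466%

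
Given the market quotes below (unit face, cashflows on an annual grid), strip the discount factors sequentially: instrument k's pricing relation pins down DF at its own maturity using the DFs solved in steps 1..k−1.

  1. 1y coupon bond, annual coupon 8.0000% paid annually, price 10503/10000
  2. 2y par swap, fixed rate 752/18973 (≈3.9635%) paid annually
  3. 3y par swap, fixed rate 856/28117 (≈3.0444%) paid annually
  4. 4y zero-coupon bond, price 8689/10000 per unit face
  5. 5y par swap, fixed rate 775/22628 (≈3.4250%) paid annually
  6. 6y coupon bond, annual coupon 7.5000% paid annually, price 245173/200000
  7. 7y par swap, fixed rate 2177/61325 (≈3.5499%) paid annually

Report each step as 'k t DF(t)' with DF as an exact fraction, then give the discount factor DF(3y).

1 1 389/400
2 2 578/625
3 3 1143/1250
4 4 8689/10000
5 5 169/200
6 6 4123/5000
7 7 7823/10000
DF(3y) = 1143/1250 ≈ 0.914400

step 1 [1y] bond c/1=2/25: DF=(10503/10000 − 2/25·(0))/(1+2/25) = 389/400 ≈ 0.972500
step 2 [2y] swap r/1=752/18973: DF=(1 − 752/18973·(0.972500))/(1+752/18973) = 578/625 ≈ 0.924800
step 3 [3y] swap r/1=856/28117: DF=(1 − 856/28117·(0.972500+0.924800))/(1+856/28117) = 1143/1250 ≈ 0.914400
step 4 [4y] zero: DF = P = 8689/10000 ≈ 0.868900
step 5 [5y] swap r/1=775/22628: DF=(1 − 775/22628·(0.972500+0.924800+0.914400+0.868900))/(1+775/22628) = 169/200 ≈ 0.845000
step 6 [6y] bond c/1=3/40: DF=(245173/200000 − 3/40·(0.972500+0.924800+0.914400+0.868900+0.845000))/(1+3/40) = 4123/5000 ≈ 0.824600
step 7 [7y] swap r/1=2177/61325: DF=(1 − 2177/61325·(0.972500+0.924800+0.914400+0.868900+0.845000+0.824600))/(1+2177/61325) = 7823/10000 ≈ 0.782300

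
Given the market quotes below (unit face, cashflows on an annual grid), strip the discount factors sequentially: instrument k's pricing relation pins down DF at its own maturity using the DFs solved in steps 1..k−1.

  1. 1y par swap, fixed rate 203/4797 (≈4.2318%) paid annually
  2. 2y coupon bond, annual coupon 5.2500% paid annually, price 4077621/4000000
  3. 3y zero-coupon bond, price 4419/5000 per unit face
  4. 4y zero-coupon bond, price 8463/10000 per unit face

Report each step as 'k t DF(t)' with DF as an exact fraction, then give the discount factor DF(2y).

step 1 [1y] swap r/1=203/4797: DF=(1 − 203/4797·(0))/(1+203/4797) = 4797/5000 ≈ 0.959400
step 2 [2y] bond c/1=21/400: DF=(4077621/4000000 − 21/400·(0.959400))/(1+21/400) = 9207/10000 ≈ 0.920700
step 3 [3y] zero: DF = P = 4419/5000 ≈ 0.883800
step 4 [4y] zero: DF = P = 8463/10000 ≈ 0.846300

1 1 4797/5000
2 2 9207/10000
3 3 4419/5000
4 4 8463/10000
DF(2y) = 9207/10000 ≈ 0.920700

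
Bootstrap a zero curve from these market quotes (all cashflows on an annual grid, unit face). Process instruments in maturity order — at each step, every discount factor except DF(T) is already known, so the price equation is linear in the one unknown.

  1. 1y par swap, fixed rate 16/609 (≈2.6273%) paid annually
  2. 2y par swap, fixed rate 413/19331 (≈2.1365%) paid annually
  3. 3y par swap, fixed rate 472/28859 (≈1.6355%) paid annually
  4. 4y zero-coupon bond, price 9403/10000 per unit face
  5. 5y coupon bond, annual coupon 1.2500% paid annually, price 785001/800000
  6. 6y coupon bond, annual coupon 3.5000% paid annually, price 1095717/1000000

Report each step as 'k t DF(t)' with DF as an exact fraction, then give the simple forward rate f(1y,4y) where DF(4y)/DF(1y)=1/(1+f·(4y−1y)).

1 1 609/625
2 2 9587/10000
3 3 1191/1250
4 4 9403/10000
5 5 9219/10000
6 6 8981/10000
f(1y,4y) = ((609/625)/(9403/10000) − 1)/(3) = 341/28209 ≈ 1.2088%

step 1 [1y] swap r/1=16/609: DF=(1 − 16/609·(0))/(1+16/609) = 609/625 ≈ 0.974400
step 2 [2y] swap r/1=413/19331: DF=(1 − 413/19331·(0.974400))/(1+413/19331) = 9587/10000 ≈ 0.958700
step 3 [3y] swap r/1=472/28859: DF=(1 − 472/28859·(0.974400+0.958700))/(1+472/28859) = 1191/1250 ≈ 0.952800
step 4 [4y] zero: DF = P = 9403/10000 ≈ 0.940300
step 5 [5y] bond c/1=1/80: DF=(785001/800000 − 1/80·(0.974400+0.958700+0.952800+0.940300))/(1+1/80) = 9219/10000 ≈ 0.921900
step 6 [6y] bond c/1=7/200: DF=(1095717/1000000 − 7/200·(0.974400+0.958700+0.952800+0.940300+0.921900))/(1+7/200) = 8981/10000 ≈ 0.898100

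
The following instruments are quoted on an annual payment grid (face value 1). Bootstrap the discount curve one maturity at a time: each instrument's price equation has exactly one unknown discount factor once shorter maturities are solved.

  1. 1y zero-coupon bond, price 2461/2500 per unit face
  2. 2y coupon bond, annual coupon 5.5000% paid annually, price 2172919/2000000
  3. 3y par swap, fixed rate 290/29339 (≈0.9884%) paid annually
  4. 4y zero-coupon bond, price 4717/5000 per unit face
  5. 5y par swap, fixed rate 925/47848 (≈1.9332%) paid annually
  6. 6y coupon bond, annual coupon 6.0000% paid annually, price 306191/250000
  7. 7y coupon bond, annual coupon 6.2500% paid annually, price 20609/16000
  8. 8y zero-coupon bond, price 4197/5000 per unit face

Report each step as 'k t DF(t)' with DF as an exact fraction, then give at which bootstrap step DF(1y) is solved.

step 1 [1y] zero: DF = P = 2461/2500 ≈ 0.984400
step 2 [2y] bond c/1=11/200: DF=(2172919/2000000 − 11/200·(0.984400))/(1+11/200) = 1957/2000 ≈ 0.978500
step 3 [3y] swap r/1=290/29339: DF=(1 − 290/29339·(0.984400+0.978500))/(1+290/29339) = 971/1000 ≈ 0.971000
step 4 [4y] zero: DF = P = 4717/5000 ≈ 0.943400
step 5 [5y] swap r/1=925/47848: DF=(1 − 925/47848·(0.984400+0.978500+0.971000+0.943400))/(1+925/47848) = 363/400 ≈ 0.907500
step 6 [6y] bond c/1=3/50: DF=(306191/250000 − 3/50·(0.984400+0.978500+0.971000+0.943400+0.907500))/(1+3/50) = 4423/5000 ≈ 0.884600
step 7 [7y] bond c/1=1/16: DF=(20609/16000 − 1/16·(0.984400+0.978500+0.971000+0.943400+0.907500+0.884600))/(1+1/16) = 2197/2500 ≈ 0.878800
step 8 [8y] zero: DF = P = 4197/5000 ≈ 0.839400

1 1 2461/2500
2 2 1957/2000
3 3 971/1000
4 4 4717/5000
5 5 363/400
6 6 4423/5000
7 7 2197/2500
8 8 4197/5000
DF(1y) is solved at step 1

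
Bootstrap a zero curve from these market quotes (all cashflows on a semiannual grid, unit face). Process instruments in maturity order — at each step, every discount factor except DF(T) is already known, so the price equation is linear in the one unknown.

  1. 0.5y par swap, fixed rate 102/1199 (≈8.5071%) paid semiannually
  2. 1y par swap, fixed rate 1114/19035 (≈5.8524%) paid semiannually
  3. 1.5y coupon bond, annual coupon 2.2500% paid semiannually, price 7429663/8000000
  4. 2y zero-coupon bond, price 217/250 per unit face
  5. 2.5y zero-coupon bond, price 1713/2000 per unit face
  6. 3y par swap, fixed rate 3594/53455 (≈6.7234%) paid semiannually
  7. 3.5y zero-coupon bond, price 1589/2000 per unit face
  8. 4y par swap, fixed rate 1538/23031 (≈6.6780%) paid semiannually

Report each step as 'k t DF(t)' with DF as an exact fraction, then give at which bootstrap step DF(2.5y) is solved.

step 1 [0.5y] swap r/2=51/1199: DF=(1 − 51/1199·(0))/(1+51/1199) = 1199/1250 ≈ 0.959200
step 2 [1y] swap r/2=557/19035: DF=(1 − 557/19035·(0.959200))/(1+557/19035) = 9443/10000 ≈ 0.944300
step 3 [1.5y] bond c/2=9/800: DF=(7429663/8000000 − 9/800·(0.959200+0.944300))/(1+9/800) = 2243/2500 ≈ 0.897200
step 4 [2y] zero: DF = P = 217/250 ≈ 0.868000
step 5 [2.5y] zero: DF = P = 1713/2000 ≈ 0.856500
step 6 [3y] swap r/2=1797/53455: DF=(1 − 1797/53455·(0.959200+0.944300+0.897200+0.868000+0.856500))/(1+1797/53455) = 8203/10000 ≈ 0.820300
step 7 [3.5y] zero: DF = P = 1589/2000 ≈ 0.794500
step 8 [4y] swap r/2=769/23031: DF=(1 − 769/23031·(0.959200+0.944300+0.897200+0.868000+0.856500+0.820300+0.794500))/(1+769/23031) = 7693/10000 ≈ 0.769300

1 1/2 1199/1250
2 1 9443/10000
3 3/2 2243/2500
4 2 217/250
5 5/2 1713/2000
6 3 8203/10000
7 7/2 1589/2000
8 4 7693/10000
DF(2.5y) is solved at step 5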